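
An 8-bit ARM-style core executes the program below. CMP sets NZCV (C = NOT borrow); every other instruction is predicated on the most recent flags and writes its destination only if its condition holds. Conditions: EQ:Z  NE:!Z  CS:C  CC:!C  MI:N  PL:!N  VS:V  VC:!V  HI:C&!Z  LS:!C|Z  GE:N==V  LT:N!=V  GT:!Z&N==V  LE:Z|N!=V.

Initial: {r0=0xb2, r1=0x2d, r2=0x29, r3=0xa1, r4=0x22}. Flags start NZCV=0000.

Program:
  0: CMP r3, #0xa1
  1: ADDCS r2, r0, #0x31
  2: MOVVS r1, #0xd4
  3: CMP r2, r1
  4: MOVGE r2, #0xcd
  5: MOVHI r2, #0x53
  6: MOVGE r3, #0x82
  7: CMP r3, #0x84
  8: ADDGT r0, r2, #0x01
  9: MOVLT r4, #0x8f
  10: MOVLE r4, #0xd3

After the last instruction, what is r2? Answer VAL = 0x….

[0] flags=0110 → (cmp)
[1] flags=0110 CS?T → r2=0xe3
[2] flags=0110 VS?F → skip
[3] flags=1010 → (cmp)
[4] flags=1010 GE?F → skip
[5] flags=1010 HI?T → r2=0x53
[6] flags=1010 GE?F → skip
[7] flags=0010 → (cmp)
[8] flags=0010 GT?T → r0=0x54
[9] flags=0010 LT?F → skip
[10] flags=0010 LE?F → skip

VAL = 0x53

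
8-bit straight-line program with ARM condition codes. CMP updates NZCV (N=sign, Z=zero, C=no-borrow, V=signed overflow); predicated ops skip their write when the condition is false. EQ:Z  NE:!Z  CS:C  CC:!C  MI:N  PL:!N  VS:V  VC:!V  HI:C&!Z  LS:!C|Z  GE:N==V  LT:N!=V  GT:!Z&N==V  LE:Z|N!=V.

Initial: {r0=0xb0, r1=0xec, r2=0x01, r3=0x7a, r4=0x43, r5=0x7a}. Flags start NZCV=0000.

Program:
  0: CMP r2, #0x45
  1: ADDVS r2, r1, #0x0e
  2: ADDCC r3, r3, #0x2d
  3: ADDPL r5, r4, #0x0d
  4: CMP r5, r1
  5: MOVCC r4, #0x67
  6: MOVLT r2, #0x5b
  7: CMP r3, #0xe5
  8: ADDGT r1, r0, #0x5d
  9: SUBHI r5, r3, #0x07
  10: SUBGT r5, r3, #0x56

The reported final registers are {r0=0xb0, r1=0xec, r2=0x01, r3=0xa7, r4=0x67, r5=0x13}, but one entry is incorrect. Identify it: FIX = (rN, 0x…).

[0] flags=1000 → (cmp)
[1] flags=1000 VS?F → skip
[2] flags=1000 CC?T → r3=0xa7
[3] flags=1000 PL?F → skip
[4] flags=1001 → (cmp)
[5] flags=1001 CC?T → r4=0x67
[6] flags=1001 LT?F → skip
[7] flags=1000 → (cmp)
[8] flags=1000 GT?F → skip
[9] flags=1000 HI?F → skip
[10] flags=1000 GT?F → skip

FIX = (r5, 0x7a)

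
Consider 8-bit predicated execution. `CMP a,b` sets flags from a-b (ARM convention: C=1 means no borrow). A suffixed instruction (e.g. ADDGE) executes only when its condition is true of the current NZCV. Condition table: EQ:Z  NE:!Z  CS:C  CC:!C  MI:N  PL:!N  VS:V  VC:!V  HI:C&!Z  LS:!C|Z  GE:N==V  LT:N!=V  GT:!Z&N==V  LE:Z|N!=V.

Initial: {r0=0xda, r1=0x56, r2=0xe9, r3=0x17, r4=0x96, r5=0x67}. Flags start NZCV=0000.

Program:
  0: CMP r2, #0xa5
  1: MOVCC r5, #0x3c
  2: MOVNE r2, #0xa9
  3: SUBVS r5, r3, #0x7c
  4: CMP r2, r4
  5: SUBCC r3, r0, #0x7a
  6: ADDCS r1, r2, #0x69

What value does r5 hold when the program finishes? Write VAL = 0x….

VAL = 0x67

[0] flags=0010 → (cmp)
[1] flags=0010 CC?F → skip
[2] flags=0010 NE?T → r2=0xa9
[3] flags=0010 VS?F → skip
[4] flags=0010 → (cmp)
[5] flags=0010 CC?F → skip
[6] flags=0010 CS?T → r1=0x12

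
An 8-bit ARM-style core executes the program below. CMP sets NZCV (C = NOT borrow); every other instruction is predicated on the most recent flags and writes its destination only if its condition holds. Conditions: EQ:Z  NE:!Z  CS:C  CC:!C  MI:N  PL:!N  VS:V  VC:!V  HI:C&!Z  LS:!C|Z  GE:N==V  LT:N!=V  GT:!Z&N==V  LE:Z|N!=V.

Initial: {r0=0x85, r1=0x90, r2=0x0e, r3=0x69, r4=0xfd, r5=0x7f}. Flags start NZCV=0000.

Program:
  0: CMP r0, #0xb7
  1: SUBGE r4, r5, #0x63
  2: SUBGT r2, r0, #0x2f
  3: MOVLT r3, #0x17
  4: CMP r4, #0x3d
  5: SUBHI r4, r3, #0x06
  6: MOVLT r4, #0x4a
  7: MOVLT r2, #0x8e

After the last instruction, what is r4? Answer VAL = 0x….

0: ✓ CMP  NZCV=1000
1: · SUBGE
2: · SUBGT
3: ✓ MOVLT  r3←0x17
4: ✓ CMP  NZCV=1010
5: ✓ SUBHI  r4←0x11
6: ✓ MOVLT  r4←0x4a
7: ✓ MOVLT  r2←0x8e

VAL = 0x4a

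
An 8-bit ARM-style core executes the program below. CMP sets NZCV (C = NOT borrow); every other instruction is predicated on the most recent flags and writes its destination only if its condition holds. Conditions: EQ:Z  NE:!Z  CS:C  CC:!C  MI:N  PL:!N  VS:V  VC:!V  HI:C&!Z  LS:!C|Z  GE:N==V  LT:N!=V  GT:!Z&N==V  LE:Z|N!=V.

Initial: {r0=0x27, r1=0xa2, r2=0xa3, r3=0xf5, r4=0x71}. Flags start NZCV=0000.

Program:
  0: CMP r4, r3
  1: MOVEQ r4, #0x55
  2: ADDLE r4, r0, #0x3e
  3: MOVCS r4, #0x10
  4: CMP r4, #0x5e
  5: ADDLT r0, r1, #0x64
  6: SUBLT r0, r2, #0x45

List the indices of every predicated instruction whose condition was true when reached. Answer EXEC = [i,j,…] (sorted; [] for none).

EXEC = []

0: ✓ CMP  NZCV=0000
1: · MOVEQ
2: · ADDLE
3: · MOVCS
4: ✓ CMP  NZCV=0010
5: · ADDLT
6: · SUBLT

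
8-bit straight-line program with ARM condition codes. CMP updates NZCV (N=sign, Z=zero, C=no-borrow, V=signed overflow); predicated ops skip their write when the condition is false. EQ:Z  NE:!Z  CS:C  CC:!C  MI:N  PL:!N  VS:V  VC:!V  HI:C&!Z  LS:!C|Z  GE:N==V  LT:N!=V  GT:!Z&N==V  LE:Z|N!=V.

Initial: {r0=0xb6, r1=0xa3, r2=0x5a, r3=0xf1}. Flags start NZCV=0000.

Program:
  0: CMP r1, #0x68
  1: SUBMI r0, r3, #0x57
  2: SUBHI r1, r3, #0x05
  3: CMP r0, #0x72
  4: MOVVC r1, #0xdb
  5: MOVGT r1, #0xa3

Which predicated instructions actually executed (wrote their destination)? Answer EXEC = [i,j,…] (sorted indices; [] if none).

0: ✓ CMP  NZCV=0011
1: · SUBMI
2: ✓ SUBHI  r1←0xec
3: ✓ CMP  NZCV=0011
4: · MOVVC
5: · MOVGT

EXEC = [2]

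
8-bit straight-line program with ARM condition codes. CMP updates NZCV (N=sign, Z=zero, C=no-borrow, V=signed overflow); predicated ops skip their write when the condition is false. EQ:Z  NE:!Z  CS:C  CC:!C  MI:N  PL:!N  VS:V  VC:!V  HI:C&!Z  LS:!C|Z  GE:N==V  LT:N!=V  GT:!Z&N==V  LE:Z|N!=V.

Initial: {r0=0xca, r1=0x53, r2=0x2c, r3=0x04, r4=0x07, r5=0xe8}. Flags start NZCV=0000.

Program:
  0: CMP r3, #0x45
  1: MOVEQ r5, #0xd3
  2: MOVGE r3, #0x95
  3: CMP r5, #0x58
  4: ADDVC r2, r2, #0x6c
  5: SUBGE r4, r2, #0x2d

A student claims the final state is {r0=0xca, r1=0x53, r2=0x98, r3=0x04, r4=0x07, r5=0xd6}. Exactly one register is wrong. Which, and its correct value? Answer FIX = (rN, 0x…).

0: ✓ CMP  NZCV=1000
1: · MOVEQ
2: · MOVGE
3: ✓ CMP  NZCV=1010
4: ✓ ADDVC  r2←0x98
5: · SUBGE

FIX = (r5, 0xe8)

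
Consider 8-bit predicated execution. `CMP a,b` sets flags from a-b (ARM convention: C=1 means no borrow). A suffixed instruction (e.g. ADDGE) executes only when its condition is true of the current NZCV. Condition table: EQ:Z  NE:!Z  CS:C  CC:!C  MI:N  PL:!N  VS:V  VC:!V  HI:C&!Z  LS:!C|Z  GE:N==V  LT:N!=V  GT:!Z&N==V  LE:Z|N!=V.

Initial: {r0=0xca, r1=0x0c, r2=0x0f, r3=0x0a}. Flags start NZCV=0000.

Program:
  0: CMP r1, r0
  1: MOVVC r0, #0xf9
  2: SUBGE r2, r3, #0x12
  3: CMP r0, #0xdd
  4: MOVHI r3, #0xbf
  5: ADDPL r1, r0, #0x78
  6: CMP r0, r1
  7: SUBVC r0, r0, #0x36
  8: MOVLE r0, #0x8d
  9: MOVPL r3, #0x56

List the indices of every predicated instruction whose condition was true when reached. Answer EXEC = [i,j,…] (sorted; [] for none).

EXEC = [1,2,4,5,7,8]

[0] flags=0000 → (cmp)
[1] flags=0000 VC?T → r0=0xf9
[2] flags=0000 GE?T → r2=0xf8
[3] flags=0010 → (cmp)
[4] flags=0010 HI?T → r3=0xbf
[5] flags=0010 PL?T → r1=0x71
[6] flags=1010 → (cmp)
[7] flags=1010 VC?T → r0=0xc3
[8] flags=1010 LE?T → r0=0x8d
[9] flags=1010 PL?F → skip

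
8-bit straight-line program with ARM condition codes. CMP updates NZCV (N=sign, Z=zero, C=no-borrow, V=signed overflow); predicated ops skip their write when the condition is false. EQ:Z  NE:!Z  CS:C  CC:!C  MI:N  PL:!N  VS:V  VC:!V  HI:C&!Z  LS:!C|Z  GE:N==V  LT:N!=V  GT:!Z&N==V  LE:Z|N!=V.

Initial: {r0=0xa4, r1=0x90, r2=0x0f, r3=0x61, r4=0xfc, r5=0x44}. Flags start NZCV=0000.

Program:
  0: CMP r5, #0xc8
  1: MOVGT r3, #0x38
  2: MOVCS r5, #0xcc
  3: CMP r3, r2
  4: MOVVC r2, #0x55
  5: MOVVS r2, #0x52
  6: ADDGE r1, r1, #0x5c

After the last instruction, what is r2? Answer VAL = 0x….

0: ✓ CMP  NZCV=0000
1: ✓ MOVGT  r3←0x38
2: · MOVCS
3: ✓ CMP  NZCV=0010
4: ✓ MOVVC  r2←0x55
5: · MOVVS
6: ✓ ADDGE  r1←0xec

VAL = 0x55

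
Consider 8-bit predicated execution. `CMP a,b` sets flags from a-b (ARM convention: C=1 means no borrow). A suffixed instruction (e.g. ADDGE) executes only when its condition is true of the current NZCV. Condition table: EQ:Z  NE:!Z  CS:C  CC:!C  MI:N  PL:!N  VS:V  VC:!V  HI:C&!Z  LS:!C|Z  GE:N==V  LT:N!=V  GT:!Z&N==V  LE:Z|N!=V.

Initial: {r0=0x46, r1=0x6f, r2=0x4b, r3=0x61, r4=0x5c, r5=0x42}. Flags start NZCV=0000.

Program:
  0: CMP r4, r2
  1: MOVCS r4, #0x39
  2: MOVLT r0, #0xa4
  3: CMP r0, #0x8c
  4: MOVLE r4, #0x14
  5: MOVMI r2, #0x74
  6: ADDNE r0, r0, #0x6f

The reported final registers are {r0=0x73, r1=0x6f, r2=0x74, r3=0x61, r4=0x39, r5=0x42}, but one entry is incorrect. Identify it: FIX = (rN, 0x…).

[0] flags=0010 → (cmp)
[1] flags=0010 CS?T → r4=0x39
[2] flags=0010 LT?F → skip
[3] flags=1001 → (cmp)
[4] flags=1001 LE?F → skip
[5] flags=1001 MI?T → r2=0x74
[6] flags=1001 NE?T → r0=0xb5

FIX = (r0, 0xb5)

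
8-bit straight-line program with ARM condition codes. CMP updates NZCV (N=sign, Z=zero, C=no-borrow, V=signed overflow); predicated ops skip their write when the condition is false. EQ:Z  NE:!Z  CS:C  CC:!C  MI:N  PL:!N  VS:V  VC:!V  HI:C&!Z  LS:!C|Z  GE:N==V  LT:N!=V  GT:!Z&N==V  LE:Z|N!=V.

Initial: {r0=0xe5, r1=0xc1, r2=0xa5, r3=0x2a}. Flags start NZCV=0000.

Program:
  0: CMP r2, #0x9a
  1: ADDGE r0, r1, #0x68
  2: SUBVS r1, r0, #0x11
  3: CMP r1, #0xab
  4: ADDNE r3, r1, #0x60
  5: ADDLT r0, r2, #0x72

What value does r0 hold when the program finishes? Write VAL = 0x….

VAL = 0x29

0: ✓ CMP  NZCV=0010
1: ✓ ADDGE  r0←0x29
2: · SUBVS
3: ✓ CMP  NZCV=0010
4: ✓ ADDNE  r3←0x21
5: · ADDLT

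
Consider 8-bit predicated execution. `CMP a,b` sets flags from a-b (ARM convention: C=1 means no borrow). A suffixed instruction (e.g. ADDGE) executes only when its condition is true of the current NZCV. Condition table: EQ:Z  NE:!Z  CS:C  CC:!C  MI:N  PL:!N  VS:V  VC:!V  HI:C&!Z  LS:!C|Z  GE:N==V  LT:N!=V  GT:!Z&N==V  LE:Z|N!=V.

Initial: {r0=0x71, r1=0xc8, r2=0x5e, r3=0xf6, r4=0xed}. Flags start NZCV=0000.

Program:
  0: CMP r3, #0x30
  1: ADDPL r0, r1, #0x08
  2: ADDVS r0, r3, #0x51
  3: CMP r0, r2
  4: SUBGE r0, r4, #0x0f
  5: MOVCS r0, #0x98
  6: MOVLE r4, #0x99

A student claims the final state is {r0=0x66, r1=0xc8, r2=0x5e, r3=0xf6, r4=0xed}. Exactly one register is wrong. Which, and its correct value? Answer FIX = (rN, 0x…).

[0] flags=1010 → (cmp)
[1] flags=1010 PL?F → skip
[2] flags=1010 VS?F → skip
[3] flags=0010 → (cmp)
[4] flags=0010 GE?T → r0=0xde
[5] flags=0010 CS?T → r0=0x98
[6] flags=0010 LE?F → skip

FIX = (r0, 0x98)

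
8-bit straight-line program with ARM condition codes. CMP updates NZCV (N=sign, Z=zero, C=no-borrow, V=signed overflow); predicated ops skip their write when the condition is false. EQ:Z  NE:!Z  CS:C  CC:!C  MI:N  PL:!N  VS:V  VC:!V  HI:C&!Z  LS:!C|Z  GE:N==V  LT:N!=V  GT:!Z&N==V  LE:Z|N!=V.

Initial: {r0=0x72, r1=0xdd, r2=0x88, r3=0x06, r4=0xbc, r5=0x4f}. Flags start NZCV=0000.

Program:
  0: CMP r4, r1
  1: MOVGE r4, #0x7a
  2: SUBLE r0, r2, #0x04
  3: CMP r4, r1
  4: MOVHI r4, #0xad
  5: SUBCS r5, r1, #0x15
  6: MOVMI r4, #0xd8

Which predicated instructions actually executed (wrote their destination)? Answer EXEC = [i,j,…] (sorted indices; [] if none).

[0] flags=1000 → (cmp)
[1] flags=1000 GE?F → skip
[2] flags=1000 LE?T → r0=0x84
[3] flags=1000 → (cmp)
[4] flags=1000 HI?F → skip
[5] flags=1000 CS?F → skip
[6] flags=1000 MI?T → r4=0xd8

EXEC = [2,6]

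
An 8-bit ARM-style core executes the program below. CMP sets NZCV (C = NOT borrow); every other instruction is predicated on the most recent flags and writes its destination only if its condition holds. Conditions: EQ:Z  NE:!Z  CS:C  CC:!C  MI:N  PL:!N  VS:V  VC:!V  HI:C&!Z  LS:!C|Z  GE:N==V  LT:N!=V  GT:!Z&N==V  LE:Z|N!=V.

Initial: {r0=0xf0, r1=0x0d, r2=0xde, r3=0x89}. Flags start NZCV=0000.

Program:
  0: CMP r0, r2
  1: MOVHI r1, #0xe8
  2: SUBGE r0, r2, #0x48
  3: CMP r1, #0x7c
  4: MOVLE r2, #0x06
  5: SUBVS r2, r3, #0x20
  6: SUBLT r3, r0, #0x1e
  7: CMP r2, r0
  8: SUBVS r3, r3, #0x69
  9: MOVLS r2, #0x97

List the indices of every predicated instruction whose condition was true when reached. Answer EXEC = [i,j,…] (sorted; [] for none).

EXEC = [1,2,4,5,6,8,9]

[0] flags=0010 → (cmp)
[1] flags=0010 HI?T → r1=0xe8
[2] flags=0010 GE?T → r0=0x96
[3] flags=0011 → (cmp)
[4] flags=0011 LE?T → r2=0x06
[5] flags=0011 VS?T → r2=0x69
[6] flags=0011 LT?T → r3=0x78
[7] flags=1001 → (cmp)
[8] flags=1001 VS?T → r3=0x0f
[9] flags=1001 LS?T → r2=0x97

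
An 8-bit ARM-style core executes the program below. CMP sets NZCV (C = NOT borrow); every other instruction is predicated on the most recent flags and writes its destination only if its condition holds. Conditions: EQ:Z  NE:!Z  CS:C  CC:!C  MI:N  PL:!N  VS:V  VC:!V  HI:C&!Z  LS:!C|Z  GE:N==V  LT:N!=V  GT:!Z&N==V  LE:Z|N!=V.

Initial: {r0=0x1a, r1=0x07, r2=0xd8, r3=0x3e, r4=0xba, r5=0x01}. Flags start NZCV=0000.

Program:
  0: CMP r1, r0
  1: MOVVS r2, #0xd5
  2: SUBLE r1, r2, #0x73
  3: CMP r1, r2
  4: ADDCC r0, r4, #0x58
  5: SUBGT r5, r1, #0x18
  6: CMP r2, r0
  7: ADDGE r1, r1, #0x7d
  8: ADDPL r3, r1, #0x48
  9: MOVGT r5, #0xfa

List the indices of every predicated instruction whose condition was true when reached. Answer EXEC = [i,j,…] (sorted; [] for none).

EXEC = [2,4,5]

[0] flags=1000 → (cmp)
[1] flags=1000 VS?F → skip
[2] flags=1000 LE?T → r1=0x65
[3] flags=1001 → (cmp)
[4] flags=1001 CC?T → r0=0x12
[5] flags=1001 GT?T → r5=0x4d
[6] flags=1010 → (cmp)
[7] flags=1010 GE?F → skip
[8] flags=1010 PL?F → skip
[9] flags=1010 GT?F → skip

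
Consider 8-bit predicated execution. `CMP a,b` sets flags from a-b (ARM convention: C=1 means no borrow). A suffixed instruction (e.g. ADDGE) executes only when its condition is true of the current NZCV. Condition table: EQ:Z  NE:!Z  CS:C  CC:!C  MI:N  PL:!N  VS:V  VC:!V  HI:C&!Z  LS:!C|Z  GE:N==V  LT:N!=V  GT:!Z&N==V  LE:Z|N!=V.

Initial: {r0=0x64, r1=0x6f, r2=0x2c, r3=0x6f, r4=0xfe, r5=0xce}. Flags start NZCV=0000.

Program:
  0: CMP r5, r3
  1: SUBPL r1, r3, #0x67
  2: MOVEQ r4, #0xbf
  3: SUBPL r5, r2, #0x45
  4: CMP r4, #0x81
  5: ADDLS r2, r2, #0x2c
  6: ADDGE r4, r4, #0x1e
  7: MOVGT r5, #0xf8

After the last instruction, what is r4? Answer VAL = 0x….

VAL = 0x1c

0: ✓ CMP  NZCV=0011
1: ✓ SUBPL  r1←0x08
2: · MOVEQ
3: ✓ SUBPL  r5←0xe7
4: ✓ CMP  NZCV=0010
5: · ADDLS
6: ✓ ADDGE  r4←0x1c
7: ✓ MOVGT  r5←0xf8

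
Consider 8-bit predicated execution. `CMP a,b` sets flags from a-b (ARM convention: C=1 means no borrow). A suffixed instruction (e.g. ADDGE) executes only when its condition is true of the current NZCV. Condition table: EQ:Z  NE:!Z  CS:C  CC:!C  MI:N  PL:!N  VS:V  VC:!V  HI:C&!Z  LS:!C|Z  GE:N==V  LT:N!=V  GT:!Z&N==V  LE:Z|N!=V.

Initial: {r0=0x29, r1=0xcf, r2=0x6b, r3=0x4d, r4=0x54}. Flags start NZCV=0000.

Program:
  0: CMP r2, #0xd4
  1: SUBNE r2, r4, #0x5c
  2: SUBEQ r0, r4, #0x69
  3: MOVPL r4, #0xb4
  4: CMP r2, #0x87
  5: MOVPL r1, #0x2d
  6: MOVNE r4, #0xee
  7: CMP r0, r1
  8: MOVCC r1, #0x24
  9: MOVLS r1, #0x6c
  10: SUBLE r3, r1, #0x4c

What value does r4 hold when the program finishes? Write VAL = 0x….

VAL = 0xee

0: ✓ CMP  NZCV=1001
1: ✓ SUBNE  r2←0xf8
2: · SUBEQ
3: · MOVPL
4: ✓ CMP  NZCV=0010
5: ✓ MOVPL  r1←0x2d
6: ✓ MOVNE  r4←0xee
7: ✓ CMP  NZCV=1000
8: ✓ MOVCC  r1←0x24
9: ✓ MOVLS  r1←0x6c
10: ✓ SUBLE  r3←0x20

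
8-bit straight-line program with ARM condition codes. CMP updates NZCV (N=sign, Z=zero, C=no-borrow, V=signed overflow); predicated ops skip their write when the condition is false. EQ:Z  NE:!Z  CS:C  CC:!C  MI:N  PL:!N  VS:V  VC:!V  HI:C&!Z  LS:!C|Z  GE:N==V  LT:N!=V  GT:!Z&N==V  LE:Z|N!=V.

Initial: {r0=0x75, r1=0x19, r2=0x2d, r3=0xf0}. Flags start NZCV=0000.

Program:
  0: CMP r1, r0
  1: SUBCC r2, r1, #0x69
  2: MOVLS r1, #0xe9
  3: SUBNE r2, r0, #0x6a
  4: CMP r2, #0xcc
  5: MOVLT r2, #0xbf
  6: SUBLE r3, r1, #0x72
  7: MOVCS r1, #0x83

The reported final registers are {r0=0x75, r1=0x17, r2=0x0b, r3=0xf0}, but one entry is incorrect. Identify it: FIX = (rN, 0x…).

FIX = (r1, 0xe9)

0: ✓ CMP  NZCV=1000
1: ✓ SUBCC  r2←0xb0
2: ✓ MOVLS  r1←0xe9
3: ✓ SUBNE  r2←0x0b
4: ✓ CMP  NZCV=0000
5: · MOVLT
6: · SUBLE
7: · MOVCS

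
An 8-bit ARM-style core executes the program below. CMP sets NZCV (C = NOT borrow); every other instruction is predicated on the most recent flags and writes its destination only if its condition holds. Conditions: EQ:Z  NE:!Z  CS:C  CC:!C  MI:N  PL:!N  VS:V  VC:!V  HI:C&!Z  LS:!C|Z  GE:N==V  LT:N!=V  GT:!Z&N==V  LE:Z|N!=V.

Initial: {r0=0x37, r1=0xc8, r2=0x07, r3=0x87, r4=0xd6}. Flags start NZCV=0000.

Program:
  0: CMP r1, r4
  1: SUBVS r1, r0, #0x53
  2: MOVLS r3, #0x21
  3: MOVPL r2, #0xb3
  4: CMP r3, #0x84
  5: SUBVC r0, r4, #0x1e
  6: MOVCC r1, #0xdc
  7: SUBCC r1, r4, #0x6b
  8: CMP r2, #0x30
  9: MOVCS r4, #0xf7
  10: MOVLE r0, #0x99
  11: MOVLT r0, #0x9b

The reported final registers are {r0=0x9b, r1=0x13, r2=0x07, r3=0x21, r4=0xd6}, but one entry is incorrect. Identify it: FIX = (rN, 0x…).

FIX = (r1, 0x6b)

[0] flags=1000 → (cmp)
[1] flags=1000 VS?F → skip
[2] flags=1000 LS?T → r3=0x21
[3] flags=1000 PL?F → skip
[4] flags=1001 → (cmp)
[5] flags=1001 VC?F → skip
[6] flags=1001 CC?T → r1=0xdc
[7] flags=1001 CC?T → r1=0x6b
[8] flags=1000 → (cmp)
[9] flags=1000 CS?F → skip
[10] flags=1000 LE?T → r0=0x99
[11] flags=1000 LT?T → r0=0x9b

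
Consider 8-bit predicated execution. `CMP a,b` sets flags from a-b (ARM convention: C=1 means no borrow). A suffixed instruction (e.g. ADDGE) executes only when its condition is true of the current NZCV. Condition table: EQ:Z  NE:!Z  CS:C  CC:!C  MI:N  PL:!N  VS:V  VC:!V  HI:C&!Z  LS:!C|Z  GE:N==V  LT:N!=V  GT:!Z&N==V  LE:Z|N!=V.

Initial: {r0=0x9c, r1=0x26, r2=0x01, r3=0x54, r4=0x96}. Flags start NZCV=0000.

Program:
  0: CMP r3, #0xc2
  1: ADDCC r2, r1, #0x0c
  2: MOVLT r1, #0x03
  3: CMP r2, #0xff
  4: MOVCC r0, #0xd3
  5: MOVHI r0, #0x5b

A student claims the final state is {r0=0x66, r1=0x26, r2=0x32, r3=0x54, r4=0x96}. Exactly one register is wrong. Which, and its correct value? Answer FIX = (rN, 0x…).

0: ✓ CMP  NZCV=1001
1: ✓ ADDCC  r2←0x32
2: · MOVLT
3: ✓ CMP  NZCV=0000
4: ✓ MOVCC  r0←0xd3
5: · MOVHI

FIX = (r0, 0xd3)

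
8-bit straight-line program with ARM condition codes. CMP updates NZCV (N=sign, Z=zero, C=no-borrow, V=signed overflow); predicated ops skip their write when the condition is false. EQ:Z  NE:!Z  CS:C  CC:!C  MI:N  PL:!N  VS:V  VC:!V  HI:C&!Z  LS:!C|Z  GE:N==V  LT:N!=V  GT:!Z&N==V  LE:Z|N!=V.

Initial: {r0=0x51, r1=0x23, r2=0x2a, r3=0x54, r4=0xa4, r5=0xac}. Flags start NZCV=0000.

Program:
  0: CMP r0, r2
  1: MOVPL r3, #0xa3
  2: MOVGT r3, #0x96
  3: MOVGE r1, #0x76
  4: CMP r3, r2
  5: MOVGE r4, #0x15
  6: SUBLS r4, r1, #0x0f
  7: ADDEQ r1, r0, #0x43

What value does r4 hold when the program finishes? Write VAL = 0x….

[0] flags=0010 → (cmp)
[1] flags=0010 PL?T → r3=0xa3
[2] flags=0010 GT?T → r3=0x96
[3] flags=0010 GE?T → r1=0x76
[4] flags=0011 → (cmp)
[5] flags=0011 GE?F → skip
[6] flags=0011 LS?F → skip
[7] flags=0011 EQ?F → skip

VAL = 0xa4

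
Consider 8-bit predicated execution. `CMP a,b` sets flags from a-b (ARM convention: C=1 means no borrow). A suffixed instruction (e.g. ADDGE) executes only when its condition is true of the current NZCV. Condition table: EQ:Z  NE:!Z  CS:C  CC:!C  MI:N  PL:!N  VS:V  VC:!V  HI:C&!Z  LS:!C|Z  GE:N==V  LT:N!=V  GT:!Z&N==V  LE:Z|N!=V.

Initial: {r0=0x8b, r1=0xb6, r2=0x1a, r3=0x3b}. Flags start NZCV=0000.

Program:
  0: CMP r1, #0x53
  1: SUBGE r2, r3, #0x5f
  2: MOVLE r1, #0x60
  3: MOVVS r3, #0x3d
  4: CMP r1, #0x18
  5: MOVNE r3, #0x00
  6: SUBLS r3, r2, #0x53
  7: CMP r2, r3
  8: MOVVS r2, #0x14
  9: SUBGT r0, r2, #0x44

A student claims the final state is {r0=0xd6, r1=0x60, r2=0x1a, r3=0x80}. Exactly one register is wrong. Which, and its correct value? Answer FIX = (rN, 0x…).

[0] flags=0011 → (cmp)
[1] flags=0011 GE?F → skip
[2] flags=0011 LE?T → r1=0x60
[3] flags=0011 VS?T → r3=0x3d
[4] flags=0010 → (cmp)
[5] flags=0010 NE?T → r3=0x00
[6] flags=0010 LS?F → skip
[7] flags=0010 → (cmp)
[8] flags=0010 VS?F → skip
[9] flags=0010 GT?T → r0=0xd6

FIX = (r3, 0x00)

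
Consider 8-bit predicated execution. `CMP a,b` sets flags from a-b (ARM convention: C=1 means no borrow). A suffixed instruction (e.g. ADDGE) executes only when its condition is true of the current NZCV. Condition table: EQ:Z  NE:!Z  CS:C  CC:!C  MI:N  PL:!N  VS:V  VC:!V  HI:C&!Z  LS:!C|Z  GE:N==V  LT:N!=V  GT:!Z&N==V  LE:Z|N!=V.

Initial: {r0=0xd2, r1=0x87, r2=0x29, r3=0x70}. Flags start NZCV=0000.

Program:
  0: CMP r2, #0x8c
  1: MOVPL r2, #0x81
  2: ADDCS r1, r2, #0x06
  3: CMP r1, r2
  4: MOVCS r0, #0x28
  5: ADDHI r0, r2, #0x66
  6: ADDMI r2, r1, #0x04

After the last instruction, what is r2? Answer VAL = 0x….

0: ✓ CMP  NZCV=1001
1: · MOVPL
2: · ADDCS
3: ✓ CMP  NZCV=0011
4: ✓ MOVCS  r0←0x28
5: ✓ ADDHI  r0←0x8f
6: · ADDMI

VAL = 0x29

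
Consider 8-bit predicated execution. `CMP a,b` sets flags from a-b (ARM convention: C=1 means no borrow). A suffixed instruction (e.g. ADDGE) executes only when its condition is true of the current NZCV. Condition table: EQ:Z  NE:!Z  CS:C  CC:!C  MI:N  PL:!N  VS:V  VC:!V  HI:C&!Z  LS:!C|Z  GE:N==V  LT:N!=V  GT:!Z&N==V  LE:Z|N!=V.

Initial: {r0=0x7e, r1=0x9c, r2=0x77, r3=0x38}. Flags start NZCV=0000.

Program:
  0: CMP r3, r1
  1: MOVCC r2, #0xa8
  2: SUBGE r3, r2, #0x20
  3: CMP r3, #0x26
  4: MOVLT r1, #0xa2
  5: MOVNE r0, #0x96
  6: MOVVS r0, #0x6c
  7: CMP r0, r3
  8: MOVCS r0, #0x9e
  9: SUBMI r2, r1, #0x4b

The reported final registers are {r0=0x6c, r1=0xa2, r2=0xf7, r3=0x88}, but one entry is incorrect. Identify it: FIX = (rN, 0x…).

FIX = (r2, 0x57)

[0] flags=1001 → (cmp)
[1] flags=1001 CC?T → r2=0xa8
[2] flags=1001 GE?T → r3=0x88
[3] flags=0011 → (cmp)
[4] flags=0011 LT?T → r1=0xa2
[5] flags=0011 NE?T → r0=0x96
[6] flags=0011 VS?T → r0=0x6c
[7] flags=1001 → (cmp)
[8] flags=1001 CS?F → skip
[9] flags=1001 MI?T → r2=0x57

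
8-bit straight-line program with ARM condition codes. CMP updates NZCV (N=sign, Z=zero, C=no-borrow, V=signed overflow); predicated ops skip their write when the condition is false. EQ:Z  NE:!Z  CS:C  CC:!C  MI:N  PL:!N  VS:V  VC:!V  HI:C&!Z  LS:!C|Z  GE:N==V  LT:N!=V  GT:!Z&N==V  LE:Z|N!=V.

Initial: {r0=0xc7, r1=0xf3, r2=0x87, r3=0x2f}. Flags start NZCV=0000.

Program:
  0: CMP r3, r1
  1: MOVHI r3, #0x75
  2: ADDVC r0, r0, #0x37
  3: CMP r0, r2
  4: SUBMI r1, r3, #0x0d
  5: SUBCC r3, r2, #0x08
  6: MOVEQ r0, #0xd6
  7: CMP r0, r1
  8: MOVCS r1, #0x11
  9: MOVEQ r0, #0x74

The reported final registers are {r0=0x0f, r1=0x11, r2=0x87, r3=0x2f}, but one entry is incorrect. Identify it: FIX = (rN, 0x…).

0: ✓ CMP  NZCV=0000
1: · MOVHI
2: ✓ ADDVC  r0←0xfe
3: ✓ CMP  NZCV=0010
4: · SUBMI
5: · SUBCC
6: · MOVEQ
7: ✓ CMP  NZCV=0010
8: ✓ MOVCS  r1←0x11
9: · MOVEQ

FIX = (r0, 0xfe)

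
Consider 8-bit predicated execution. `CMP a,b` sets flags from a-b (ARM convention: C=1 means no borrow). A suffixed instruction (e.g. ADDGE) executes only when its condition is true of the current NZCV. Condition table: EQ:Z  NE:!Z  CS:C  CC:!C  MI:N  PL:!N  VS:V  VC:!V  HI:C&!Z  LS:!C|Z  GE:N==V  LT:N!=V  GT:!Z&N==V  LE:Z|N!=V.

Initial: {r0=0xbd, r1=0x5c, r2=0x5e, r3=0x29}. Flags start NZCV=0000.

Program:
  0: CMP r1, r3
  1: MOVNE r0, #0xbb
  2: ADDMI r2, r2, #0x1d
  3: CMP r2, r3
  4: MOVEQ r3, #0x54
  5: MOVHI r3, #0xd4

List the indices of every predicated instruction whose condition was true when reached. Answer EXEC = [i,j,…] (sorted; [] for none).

EXEC = [1,5]

0: ✓ CMP  NZCV=0010
1: ✓ MOVNE  r0←0xbb
2: · ADDMI
3: ✓ CMP  NZCV=0010
4: · MOVEQ
5: ✓ MOVHI  r3←0xd4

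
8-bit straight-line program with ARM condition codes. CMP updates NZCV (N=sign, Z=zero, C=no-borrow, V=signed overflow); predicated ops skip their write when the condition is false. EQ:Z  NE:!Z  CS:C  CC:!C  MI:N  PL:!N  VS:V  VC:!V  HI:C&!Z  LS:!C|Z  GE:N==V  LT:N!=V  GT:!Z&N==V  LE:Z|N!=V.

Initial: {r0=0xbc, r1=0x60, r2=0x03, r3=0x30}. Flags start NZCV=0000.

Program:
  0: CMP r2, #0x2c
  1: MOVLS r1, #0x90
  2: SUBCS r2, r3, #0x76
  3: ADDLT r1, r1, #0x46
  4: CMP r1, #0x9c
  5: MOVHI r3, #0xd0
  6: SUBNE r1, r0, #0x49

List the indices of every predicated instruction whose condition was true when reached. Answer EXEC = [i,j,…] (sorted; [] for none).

[0] flags=1000 → (cmp)
[1] flags=1000 LS?T → r1=0x90
[2] flags=1000 CS?F → skip
[3] flags=1000 LT?T → r1=0xd6
[4] flags=0010 → (cmp)
[5] flags=0010 HI?T → r3=0xd0
[6] flags=0010 NE?T → r1=0x73

EXEC = [1,3,5,6]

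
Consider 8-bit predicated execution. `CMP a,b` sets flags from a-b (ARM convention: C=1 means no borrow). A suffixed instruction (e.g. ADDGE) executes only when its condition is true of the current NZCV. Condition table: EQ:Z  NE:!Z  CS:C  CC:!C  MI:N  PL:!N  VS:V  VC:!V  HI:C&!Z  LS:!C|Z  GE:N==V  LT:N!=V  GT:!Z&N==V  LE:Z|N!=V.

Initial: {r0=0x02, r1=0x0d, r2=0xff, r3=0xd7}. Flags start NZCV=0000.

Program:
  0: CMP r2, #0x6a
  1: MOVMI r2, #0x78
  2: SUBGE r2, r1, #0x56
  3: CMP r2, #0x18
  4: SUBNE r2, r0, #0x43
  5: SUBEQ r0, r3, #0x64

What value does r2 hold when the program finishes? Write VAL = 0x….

[0] flags=1010 → (cmp)
[1] flags=1010 MI?T → r2=0x78
[2] flags=1010 GE?F → skip
[3] flags=0010 → (cmp)
[4] flags=0010 NE?T → r2=0xbf
[5] flags=0010 EQ?F → skip

VAL = 0xbf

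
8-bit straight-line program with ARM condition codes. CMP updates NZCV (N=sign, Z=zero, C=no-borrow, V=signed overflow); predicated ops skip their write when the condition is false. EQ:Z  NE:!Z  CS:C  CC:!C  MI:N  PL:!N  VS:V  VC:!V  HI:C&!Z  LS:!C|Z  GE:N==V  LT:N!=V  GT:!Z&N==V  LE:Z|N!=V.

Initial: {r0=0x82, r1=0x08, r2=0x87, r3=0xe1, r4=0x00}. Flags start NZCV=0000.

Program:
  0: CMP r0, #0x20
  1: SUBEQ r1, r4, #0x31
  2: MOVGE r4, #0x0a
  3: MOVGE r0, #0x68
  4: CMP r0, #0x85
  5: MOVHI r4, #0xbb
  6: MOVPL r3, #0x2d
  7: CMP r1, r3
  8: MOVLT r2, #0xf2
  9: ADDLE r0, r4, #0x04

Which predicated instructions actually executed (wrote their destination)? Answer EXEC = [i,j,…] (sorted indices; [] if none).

EXEC = []

0: ✓ CMP  NZCV=0011
1: · SUBEQ
2: · MOVGE
3: · MOVGE
4: ✓ CMP  NZCV=1000
5: · MOVHI
6: · MOVPL
7: ✓ CMP  NZCV=0000
8: · MOVLT
9: · ADDLE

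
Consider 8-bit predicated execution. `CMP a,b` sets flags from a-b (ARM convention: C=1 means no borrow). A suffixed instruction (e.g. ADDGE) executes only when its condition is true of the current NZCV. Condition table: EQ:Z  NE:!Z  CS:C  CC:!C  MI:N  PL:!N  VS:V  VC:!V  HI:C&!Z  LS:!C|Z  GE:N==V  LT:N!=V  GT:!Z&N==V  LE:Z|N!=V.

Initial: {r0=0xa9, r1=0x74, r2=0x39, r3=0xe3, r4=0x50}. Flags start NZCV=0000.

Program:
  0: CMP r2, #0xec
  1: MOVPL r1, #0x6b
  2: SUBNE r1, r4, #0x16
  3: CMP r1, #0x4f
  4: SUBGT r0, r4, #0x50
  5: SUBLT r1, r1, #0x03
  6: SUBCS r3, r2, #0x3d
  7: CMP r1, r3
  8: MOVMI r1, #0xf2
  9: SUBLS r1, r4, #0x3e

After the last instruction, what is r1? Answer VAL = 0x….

0: ✓ CMP  NZCV=0000
1: ✓ MOVPL  r1←0x6b
2: ✓ SUBNE  r1←0x3a
3: ✓ CMP  NZCV=1000
4: · SUBGT
5: ✓ SUBLT  r1←0x37
6: · SUBCS
7: ✓ CMP  NZCV=0000
8: · MOVMI
9: ✓ SUBLS  r1←0x12

VAL = 0x12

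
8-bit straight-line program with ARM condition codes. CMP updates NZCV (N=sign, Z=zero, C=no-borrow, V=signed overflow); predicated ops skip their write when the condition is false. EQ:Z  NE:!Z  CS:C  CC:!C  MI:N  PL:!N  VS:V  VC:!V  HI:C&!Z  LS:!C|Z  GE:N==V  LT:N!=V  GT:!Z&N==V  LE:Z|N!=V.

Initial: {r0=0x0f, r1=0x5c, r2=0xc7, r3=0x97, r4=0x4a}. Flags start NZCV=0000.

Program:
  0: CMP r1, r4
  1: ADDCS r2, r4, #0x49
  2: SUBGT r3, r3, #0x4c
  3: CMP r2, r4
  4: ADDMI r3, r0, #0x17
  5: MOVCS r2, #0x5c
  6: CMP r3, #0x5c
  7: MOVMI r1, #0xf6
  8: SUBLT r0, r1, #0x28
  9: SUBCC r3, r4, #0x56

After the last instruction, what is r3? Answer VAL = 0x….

VAL = 0xf4

0: ✓ CMP  NZCV=0010
1: ✓ ADDCS  r2←0x93
2: ✓ SUBGT  r3←0x4b
3: ✓ CMP  NZCV=0011
4: · ADDMI
5: ✓ MOVCS  r2←0x5c
6: ✓ CMP  NZCV=1000
7: ✓ MOVMI  r1←0xf6
8: ✓ SUBLT  r0←0xce
9: ✓ SUBCC  r3←0xf4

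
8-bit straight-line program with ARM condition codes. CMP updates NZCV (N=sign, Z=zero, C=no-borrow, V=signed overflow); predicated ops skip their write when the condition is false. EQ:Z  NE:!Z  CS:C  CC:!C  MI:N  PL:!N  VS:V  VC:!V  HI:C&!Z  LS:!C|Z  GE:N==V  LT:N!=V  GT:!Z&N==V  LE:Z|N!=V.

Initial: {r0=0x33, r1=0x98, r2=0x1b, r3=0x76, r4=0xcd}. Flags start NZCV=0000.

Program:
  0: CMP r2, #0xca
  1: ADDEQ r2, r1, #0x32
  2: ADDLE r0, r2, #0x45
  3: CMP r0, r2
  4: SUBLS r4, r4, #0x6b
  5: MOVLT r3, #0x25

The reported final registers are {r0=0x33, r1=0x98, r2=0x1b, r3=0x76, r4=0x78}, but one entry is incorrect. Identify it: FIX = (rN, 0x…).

FIX = (r4, 0xcd)

0: ✓ CMP  NZCV=0000
1: · ADDEQ
2: · ADDLE
3: ✓ CMP  NZCV=0010
4: · SUBLS
5: · MOVLT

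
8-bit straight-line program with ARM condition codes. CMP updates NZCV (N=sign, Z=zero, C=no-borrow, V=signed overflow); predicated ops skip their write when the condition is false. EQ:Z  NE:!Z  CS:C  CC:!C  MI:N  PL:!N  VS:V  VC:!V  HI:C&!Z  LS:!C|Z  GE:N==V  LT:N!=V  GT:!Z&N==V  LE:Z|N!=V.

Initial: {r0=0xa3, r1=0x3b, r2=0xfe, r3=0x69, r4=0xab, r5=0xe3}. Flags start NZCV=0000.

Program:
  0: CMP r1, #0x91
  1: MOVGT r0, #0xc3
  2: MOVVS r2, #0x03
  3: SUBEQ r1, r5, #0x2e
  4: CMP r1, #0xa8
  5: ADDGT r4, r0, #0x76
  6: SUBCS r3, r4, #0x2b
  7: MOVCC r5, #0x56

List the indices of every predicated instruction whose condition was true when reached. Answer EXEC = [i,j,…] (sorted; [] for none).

EXEC = [1,2,5,7]

0: ✓ CMP  NZCV=1001
1: ✓ MOVGT  r0←0xc3
2: ✓ MOVVS  r2←0x03
3: · SUBEQ
4: ✓ CMP  NZCV=1001
5: ✓ ADDGT  r4←0x39
6: · SUBCS
7: ✓ MOVCC  r5←0x56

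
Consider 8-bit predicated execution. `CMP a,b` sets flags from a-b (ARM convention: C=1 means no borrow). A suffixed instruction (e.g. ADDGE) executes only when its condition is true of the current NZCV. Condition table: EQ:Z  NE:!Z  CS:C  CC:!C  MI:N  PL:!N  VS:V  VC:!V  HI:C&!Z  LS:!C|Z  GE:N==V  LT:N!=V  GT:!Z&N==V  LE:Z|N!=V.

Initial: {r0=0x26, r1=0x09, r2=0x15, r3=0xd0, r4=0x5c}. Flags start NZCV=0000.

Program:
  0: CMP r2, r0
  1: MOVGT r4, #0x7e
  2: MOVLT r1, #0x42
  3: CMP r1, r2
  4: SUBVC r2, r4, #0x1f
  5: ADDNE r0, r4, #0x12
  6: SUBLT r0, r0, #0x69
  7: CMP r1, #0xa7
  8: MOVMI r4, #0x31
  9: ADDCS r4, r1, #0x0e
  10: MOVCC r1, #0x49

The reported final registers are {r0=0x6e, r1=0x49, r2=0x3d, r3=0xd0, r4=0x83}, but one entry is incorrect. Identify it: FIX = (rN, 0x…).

0: ✓ CMP  NZCV=1000
1: · MOVGT
2: ✓ MOVLT  r1←0x42
3: ✓ CMP  NZCV=0010
4: ✓ SUBVC  r2←0x3d
5: ✓ ADDNE  r0←0x6e
6: · SUBLT
7: ✓ CMP  NZCV=1001
8: ✓ MOVMI  r4←0x31
9: · ADDCS
10: ✓ MOVCC  r1←0x49

FIX = (r4, 0x31)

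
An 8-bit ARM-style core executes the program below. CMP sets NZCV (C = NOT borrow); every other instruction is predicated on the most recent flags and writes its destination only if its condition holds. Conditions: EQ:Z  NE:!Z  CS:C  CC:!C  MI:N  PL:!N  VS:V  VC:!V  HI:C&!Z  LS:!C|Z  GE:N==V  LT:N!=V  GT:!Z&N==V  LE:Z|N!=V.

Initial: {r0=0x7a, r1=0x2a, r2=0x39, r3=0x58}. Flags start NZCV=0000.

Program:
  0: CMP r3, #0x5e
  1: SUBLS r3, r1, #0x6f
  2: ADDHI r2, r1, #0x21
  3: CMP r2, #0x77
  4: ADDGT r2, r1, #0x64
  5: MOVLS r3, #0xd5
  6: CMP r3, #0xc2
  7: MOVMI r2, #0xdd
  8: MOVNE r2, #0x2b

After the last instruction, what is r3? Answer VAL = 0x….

VAL = 0xd5

0: ✓ CMP  NZCV=1000
1: ✓ SUBLS  r3←0xbb
2: · ADDHI
3: ✓ CMP  NZCV=1000
4: · ADDGT
5: ✓ MOVLS  r3←0xd5
6: ✓ CMP  NZCV=0010
7: · MOVMI
8: ✓ MOVNE  r2←0x2b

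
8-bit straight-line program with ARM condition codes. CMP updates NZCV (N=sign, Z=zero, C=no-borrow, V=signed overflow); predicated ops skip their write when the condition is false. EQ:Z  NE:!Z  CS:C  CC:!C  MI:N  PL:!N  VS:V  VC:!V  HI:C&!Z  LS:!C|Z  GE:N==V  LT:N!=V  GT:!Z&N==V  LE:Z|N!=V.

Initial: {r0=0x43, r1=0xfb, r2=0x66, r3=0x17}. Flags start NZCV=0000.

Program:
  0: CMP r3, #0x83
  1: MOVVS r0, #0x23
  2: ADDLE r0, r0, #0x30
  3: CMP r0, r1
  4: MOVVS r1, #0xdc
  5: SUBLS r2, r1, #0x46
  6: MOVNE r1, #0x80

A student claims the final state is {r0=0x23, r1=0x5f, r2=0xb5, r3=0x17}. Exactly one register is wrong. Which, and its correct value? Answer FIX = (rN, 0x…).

FIX = (r1, 0x80)

0: ✓ CMP  NZCV=1001
1: ✓ MOVVS  r0←0x23
2: · ADDLE
3: ✓ CMP  NZCV=0000
4: · MOVVS
5: ✓ SUBLS  r2←0xb5
6: ✓ MOVNE  r1←0x80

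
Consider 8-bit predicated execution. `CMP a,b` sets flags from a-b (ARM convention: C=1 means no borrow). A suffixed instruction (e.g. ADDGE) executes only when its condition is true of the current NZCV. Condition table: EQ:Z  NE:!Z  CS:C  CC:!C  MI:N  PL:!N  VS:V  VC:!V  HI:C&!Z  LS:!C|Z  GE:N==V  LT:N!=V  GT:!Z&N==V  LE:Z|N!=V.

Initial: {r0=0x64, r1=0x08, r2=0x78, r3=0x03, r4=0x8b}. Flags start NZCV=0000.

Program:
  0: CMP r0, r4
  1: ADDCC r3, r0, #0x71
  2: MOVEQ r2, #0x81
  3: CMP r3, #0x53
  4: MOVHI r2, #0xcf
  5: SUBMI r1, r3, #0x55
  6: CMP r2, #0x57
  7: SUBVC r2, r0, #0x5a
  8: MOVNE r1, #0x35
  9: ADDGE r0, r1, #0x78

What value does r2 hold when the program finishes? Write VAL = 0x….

VAL = 0xcf

0: ✓ CMP  NZCV=1001
1: ✓ ADDCC  r3←0xd5
2: · MOVEQ
3: ✓ CMP  NZCV=1010
4: ✓ MOVHI  r2←0xcf
5: ✓ SUBMI  r1←0x80
6: ✓ CMP  NZCV=0011
7: · SUBVC
8: ✓ MOVNE  r1←0x35
9: · ADDGE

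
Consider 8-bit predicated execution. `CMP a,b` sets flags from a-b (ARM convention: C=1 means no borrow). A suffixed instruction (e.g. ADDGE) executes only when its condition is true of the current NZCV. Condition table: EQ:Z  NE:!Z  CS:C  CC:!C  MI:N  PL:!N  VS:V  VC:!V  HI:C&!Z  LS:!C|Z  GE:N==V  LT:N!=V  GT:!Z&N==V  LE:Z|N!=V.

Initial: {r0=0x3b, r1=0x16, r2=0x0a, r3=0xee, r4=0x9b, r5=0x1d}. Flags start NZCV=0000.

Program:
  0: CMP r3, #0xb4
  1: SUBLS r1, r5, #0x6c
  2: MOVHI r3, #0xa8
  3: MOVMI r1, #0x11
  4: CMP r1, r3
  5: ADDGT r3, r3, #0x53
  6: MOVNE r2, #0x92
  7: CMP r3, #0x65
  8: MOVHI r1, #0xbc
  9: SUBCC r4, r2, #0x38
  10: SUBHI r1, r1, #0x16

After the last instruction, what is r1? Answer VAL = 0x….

[0] flags=0010 → (cmp)
[1] flags=0010 LS?F → skip
[2] flags=0010 HI?T → r3=0xa8
[3] flags=0010 MI?F → skip
[4] flags=0000 → (cmp)
[5] flags=0000 GT?T → r3=0xfb
[6] flags=0000 NE?T → r2=0x92
[7] flags=1010 → (cmp)
[8] flags=1010 HI?T → r1=0xbc
[9] flags=1010 CC?F → skip
[10] flags=1010 HI?T → r1=0xa6

VAL = 0xa6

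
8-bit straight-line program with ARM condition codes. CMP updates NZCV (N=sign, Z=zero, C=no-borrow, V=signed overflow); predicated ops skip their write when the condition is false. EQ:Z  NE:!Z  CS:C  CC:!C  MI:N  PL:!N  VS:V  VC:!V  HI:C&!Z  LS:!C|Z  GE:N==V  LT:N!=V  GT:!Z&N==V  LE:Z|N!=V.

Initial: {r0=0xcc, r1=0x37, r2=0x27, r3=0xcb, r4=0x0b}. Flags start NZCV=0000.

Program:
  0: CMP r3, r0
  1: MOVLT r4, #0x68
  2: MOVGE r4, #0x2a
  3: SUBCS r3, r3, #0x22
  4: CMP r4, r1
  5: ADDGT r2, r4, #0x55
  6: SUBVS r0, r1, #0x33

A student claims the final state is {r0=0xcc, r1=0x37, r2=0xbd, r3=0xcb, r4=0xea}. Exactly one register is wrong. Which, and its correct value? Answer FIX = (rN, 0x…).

FIX = (r4, 0x68)

0: ✓ CMP  NZCV=1000
1: ✓ MOVLT  r4←0x68
2: · MOVGE
3: · SUBCS
4: ✓ CMP  NZCV=0010
5: ✓ ADDGT  r2←0xbd
6: · SUBVS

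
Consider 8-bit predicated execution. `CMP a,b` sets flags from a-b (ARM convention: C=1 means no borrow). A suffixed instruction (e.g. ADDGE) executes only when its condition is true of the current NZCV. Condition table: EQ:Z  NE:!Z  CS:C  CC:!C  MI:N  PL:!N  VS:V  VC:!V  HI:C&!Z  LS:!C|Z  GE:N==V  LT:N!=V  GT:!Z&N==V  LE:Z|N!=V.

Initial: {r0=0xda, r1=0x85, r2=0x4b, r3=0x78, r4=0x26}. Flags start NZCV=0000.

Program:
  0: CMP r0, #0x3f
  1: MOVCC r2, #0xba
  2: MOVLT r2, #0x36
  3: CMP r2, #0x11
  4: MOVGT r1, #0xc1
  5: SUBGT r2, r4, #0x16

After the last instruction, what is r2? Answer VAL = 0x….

VAL = 0x10

0: ✓ CMP  NZCV=1010
1: · MOVCC
2: ✓ MOVLT  r2←0x36
3: ✓ CMP  NZCV=0010
4: ✓ MOVGT  r1←0xc1
5: ✓ SUBGT  r2←0x10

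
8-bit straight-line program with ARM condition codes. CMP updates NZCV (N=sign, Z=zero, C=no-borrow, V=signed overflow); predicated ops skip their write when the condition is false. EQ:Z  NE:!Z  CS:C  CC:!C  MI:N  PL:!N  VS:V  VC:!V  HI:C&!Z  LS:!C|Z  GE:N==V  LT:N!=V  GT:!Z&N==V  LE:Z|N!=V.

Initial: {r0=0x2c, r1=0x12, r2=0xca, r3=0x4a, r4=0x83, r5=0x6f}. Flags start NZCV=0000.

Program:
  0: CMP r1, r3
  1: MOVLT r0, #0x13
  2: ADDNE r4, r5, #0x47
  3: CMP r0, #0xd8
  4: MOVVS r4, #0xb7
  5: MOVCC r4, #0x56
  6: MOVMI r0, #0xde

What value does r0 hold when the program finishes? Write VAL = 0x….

VAL = 0x13

0: ✓ CMP  NZCV=1000
1: ✓ MOVLT  r0←0x13
2: ✓ ADDNE  r4←0xb6
3: ✓ CMP  NZCV=0000
4: · MOVVS
5: ✓ MOVCC  r4←0x56
6: · MOVMI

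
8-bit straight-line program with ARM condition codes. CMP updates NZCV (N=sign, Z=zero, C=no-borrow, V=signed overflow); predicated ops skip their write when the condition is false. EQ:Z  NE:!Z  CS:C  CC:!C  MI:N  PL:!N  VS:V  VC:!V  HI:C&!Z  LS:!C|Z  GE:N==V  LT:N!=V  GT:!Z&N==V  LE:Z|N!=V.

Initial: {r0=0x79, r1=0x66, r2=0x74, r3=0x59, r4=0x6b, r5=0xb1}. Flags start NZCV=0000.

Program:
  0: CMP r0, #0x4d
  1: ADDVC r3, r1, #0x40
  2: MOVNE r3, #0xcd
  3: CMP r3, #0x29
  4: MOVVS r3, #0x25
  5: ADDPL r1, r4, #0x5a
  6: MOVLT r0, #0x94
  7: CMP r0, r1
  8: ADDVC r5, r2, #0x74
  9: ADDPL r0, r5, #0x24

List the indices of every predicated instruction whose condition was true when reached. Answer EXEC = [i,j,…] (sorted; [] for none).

EXEC = [1,2,6,9]

0: ✓ CMP  NZCV=0010
1: ✓ ADDVC  r3←0xa6
2: ✓ MOVNE  r3←0xcd
3: ✓ CMP  NZCV=1010
4: · MOVVS
5: · ADDPL
6: ✓ MOVLT  r0←0x94
7: ✓ CMP  NZCV=0011
8: · ADDVC
9: ✓ ADDPL  r0←0xd5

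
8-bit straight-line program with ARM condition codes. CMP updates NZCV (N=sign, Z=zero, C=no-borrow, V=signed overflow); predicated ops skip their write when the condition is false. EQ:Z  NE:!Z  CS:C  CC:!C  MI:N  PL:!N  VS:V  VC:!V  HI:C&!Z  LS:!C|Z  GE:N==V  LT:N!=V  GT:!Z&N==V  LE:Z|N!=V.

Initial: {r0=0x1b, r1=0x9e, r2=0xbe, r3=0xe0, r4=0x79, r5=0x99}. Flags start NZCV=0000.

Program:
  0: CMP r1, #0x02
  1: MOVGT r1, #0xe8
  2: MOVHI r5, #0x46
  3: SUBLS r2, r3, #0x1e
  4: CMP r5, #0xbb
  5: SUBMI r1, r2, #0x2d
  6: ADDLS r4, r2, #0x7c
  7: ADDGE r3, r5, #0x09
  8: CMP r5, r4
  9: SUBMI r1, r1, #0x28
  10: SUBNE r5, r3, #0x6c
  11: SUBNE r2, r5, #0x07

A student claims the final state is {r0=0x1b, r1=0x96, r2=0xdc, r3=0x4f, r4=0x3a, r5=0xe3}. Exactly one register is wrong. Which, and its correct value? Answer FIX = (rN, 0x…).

FIX = (r1, 0x91)

[0] flags=1010 → (cmp)
[1] flags=1010 GT?F → skip
[2] flags=1010 HI?T → r5=0x46
[3] flags=1010 LS?F → skip
[4] flags=1001 → (cmp)
[5] flags=1001 MI?T → r1=0x91
[6] flags=1001 LS?T → r4=0x3a
[7] flags=1001 GE?T → r3=0x4f
[8] flags=0010 → (cmp)
[9] flags=0010 MI?F → skip
[10] flags=0010 NE?T → r5=0xe3
[11] flags=0010 NE?T → r2=0xdc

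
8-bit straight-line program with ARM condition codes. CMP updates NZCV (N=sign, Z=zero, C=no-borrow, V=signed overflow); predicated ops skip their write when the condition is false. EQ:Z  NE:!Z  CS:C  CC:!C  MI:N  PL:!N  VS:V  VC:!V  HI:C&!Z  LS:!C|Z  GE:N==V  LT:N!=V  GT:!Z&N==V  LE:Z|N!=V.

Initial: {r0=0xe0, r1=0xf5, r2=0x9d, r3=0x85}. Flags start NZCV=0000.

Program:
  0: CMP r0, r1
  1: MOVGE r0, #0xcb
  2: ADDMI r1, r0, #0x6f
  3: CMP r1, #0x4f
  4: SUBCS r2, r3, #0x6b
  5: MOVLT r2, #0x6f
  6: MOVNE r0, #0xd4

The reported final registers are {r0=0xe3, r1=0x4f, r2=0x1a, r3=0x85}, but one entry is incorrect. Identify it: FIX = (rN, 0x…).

[0] flags=1000 → (cmp)
[1] flags=1000 GE?F → skip
[2] flags=1000 MI?T → r1=0x4f
[3] flags=0110 → (cmp)
[4] flags=0110 CS?T → r2=0x1a
[5] flags=0110 LT?F → skip
[6] flags=0110 NE?F → skip

FIX = (r0, 0xe0)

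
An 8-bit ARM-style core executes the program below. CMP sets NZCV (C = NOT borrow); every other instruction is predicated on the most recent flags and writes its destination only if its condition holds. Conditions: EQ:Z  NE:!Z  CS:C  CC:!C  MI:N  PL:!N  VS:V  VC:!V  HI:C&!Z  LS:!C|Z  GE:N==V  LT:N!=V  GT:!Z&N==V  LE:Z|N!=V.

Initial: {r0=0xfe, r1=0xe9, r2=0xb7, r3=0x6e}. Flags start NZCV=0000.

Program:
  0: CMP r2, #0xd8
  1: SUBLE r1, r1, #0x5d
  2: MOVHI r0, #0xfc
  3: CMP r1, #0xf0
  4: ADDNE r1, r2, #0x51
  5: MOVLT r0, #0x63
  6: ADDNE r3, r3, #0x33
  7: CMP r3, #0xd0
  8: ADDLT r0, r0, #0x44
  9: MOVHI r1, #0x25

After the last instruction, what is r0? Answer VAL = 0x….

[0] flags=1000 → (cmp)
[1] flags=1000 LE?T → r1=0x8c
[2] flags=1000 HI?F → skip
[3] flags=1000 → (cmp)
[4] flags=1000 NE?T → r1=0x08
[5] flags=1000 LT?T → r0=0x63
[6] flags=1000 NE?T → r3=0xa1
[7] flags=1000 → (cmp)
[8] flags=1000 LT?T → r0=0xa7
[9] flags=1000 HI?F → skip

VAL = 0xa7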